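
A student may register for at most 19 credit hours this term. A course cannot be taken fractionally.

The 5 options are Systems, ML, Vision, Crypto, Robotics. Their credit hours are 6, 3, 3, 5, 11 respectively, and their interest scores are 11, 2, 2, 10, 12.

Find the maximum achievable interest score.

Allowing fractional choices, the relaxed optimum would be about 29.7, but courses are indivisible.
ML + Crypto + Robotics: credit hours 3 + 5 + 11 = 19 ≤ 19, interest score 2 + 10 + 12 = 24.
Vision + Crypto + Robotics: credit hours 3 + 5 + 11 = 19 ≤ 19, interest score 2 + 10 + 12 = 24.
Systems + ML + Vision + Crypto: credit hours 6 + 3 + 3 + 5 = 17 ≤ 19, interest score 11 + 2 + 2 + 10 = 25.
Best is Systems, ML, Vision, and Crypto with total interest score 25.

25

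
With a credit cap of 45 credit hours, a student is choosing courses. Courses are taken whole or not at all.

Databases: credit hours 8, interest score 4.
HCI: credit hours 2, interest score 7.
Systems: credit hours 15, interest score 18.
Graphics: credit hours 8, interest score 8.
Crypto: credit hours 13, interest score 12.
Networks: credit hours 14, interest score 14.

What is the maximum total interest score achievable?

51

Treat it as a binary knapsack problem.
Allowing fractional choices, the relaxed optimum would be about 52.5, but courses are indivisible.
HCI + Systems + Graphics + Crypto: credit hours 2 + 15 + 8 + 13 = 38 ≤ 45, interest score 7 + 18 + 8 + 12 = 45.
HCI + Systems + Graphics + Networks: credit hours 2 + 15 + 8 + 14 = 39 ≤ 45, interest score 7 + 18 + 8 + 14 = 47.
HCI + Systems + Crypto + Networks: credit hours 2 + 15 + 13 + 14 = 44 ≤ 45, interest score 7 + 18 + 12 + 14 = 51.
Best is HCI, Systems, Crypto, and Networks with total interest score 51.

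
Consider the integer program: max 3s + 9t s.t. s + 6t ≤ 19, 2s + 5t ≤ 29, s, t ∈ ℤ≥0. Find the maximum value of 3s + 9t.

45

(s,t)=(12,1): 1·12+6·1=18≤19, 2·12+5·1=29≤29, objective 45.
(s,t)=(11,1): 1·11+6·1=17≤19, 2·11+5·1=27≤29, objective 42.
(s,t)=(10,1): 1·10+6·1=16≤19, 2·10+5·1=25≤29, objective 39.
(s,t)=(13,0): 1·13+6·0=13≤19, 2·13+5·0=26≤29, objective 39.
Maximum is 45 at (s,t)=(12,1).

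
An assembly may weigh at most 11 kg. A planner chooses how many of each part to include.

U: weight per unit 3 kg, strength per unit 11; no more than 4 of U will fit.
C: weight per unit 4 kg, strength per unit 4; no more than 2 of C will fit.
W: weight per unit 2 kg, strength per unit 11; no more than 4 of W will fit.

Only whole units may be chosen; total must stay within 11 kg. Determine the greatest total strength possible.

4×W: weight 8 ≤ 11, strength 4·11 = 44.
1×U and 4×W: weight 11 ≤ 11, strength 1·11 + 4·11 = 55.
Best is 55.

55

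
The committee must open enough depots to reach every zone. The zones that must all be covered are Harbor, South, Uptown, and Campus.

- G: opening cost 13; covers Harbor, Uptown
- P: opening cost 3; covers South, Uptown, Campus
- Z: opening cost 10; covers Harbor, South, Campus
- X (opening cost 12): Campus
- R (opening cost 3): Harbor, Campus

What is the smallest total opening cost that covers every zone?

6

Choose P and R: together they cover Harbor, South, Uptown, Campus — every zone.
Total opening cost: 3 + 3 = 6.
No cover costs less than 6.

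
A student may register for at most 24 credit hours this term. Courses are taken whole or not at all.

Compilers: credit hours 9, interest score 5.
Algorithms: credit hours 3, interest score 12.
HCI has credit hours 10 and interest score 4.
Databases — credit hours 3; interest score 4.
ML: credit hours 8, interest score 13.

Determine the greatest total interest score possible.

Allowing fractional choices, the relaxed optimum would be about 34.4, but courses are indivisible.
Algorithms + HCI + Databases + ML: credit hours 3 + 10 + 3 + 8 = 24 ≤ 24, interest score 12 + 4 + 4 + 13 = 33.
Compilers + Algorithms + Databases + ML: credit hours 9 + 3 + 3 + 8 = 23 ≤ 24, interest score 5 + 12 + 4 + 13 = 34.
Compilers + Algorithms + ML: credit hours 9 + 3 + 8 = 20 ≤ 24, interest score 5 + 12 + 13 = 30.
Best is Compilers, Algorithms, Databases, and ML with total interest score 34.

34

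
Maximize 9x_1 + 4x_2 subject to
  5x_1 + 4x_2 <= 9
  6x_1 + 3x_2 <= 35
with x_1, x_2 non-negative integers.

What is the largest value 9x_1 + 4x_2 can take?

(x_1,x_2)=(1,1): 5·1+4·1=9≤9, 6·1+3·1=9≤35, objective 13.
(x_1,x_2)=(1,0): 5·1+4·0=5≤9, 6·1+3·0=6≤35, objective 9.
(x_1,x_2)=(0,2): 5·0+4·2=8≤9, 6·0+3·2=6≤35, objective 8.
No feasible integer point exceeds 13.

13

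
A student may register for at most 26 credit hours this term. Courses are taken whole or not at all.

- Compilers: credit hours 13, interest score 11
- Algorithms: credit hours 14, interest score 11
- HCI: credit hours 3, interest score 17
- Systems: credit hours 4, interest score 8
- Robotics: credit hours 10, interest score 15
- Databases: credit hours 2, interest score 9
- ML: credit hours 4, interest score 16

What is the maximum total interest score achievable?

Take HCI, Systems, Robotics, Databases, and ML: credit hours 3 + 4 + 10 + 2 + 4 = 23 ≤ 26, interest score 17 + 8 + 15 + 9 + 16 = 65.
No other feasible combination does better.

65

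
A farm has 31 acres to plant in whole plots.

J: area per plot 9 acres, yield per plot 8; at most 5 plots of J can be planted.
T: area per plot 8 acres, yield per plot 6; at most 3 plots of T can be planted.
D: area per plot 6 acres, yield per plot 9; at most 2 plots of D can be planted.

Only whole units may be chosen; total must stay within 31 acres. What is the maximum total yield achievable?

34

Take 2×J and 2×D: area 30 ≤ 31, yield 2·8 + 2·9 = 34.
D has the best ratio (9/6) and is taken to its limit of 2; remaining capacity is filled optimally with the others.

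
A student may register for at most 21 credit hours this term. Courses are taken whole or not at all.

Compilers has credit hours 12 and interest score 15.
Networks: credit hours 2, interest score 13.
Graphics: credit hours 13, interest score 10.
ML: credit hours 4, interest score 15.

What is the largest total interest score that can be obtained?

43

Take Compilers, Networks, and ML: credit hours 12 + 2 + 4 = 18 ≤ 21, interest score 15 + 13 + 15 = 43.
No other feasible combination does better.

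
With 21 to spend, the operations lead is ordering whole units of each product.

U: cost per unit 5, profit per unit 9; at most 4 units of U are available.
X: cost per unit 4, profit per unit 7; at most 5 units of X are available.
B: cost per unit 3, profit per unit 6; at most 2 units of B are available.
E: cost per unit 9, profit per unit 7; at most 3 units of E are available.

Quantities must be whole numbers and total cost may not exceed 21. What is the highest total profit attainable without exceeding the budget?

39

This is a bounded integer knapsack.
3×U and 2×B: cost 21 ≤ 21, profit 3·9 + 2·6 = 39.
2×U, 2×X, and 1×B: cost 21 ≤ 21, profit 2·9 + 2·7 + 1·6 = 38.
Best is 39.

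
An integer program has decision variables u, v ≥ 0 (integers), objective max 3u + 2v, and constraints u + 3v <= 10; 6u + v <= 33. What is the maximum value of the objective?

(u,v)=(5,1): 1·5+3·1=8≤10, 6·5+1·1=31≤33, objective 17.
(u,v)=(4,2): 1·4+3·2=10≤10, 6·4+1·2=26≤33, objective 16.
(u,v)=(5,0): 1·5+3·0=5≤10, 6·5+1·0=30≤33, objective 15.
(u,v)=(4,1): 1·4+3·1=7≤10, 6·4+1·1=25≤33, objective 14.
The best lattice point is (5,1), giving 17.

17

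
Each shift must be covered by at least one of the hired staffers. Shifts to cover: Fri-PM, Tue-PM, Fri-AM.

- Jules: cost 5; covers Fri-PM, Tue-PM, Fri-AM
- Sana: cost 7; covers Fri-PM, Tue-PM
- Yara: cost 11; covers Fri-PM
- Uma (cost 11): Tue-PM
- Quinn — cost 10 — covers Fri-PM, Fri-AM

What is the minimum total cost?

5

Jules alone covers Fri-PM, Tue-PM, Fri-AM — every shift.
Total cost: 5.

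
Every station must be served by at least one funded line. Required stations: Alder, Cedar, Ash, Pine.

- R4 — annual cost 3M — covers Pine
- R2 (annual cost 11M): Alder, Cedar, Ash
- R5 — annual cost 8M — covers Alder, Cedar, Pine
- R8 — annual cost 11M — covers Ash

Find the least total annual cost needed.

14

This is an integer covering problem.
The greedy cost-per-new-station heuristic would pick R5 and R2 for 19, but a cheaper cover exists.
Choose R4 and R2: together they cover Alder, Cedar, Ash, Pine — every station.
Total annual cost: 3 + 11 = 14.
No cover costs less than 14.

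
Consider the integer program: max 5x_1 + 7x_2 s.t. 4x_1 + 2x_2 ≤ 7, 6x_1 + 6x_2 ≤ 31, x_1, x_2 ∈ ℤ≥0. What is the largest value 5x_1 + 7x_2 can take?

21

(x_1,x_2)=(0,3): 4·0+2·3=6≤7, 6·0+6·3=18≤31, objective 21.
(x_1,x_2)=(0,2): 4·0+2·2=4≤7, 6·0+6·2=12≤31, objective 14.
Maximum is 21 at (x_1,x_2)=(0,3).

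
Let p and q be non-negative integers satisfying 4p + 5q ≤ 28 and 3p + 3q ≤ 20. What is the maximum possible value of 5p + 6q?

The continuous relaxation peaks at (5.33, 1.33) with value 34.67; rounding to a feasible lattice point costs some objective.
(p,q)=(2,4): 4·2+5·4=28≤28, 3·2+3·4=18≤20, objective 34.
(p,q)=(3,3): 4·3+5·3=27≤28, 3·3+3·3=18≤20, objective 33.
(p,q)=(4,2): 4·4+5·2=26≤28, 3·4+3·2=18≤20, objective 32.
The best lattice point is (2,4), giving 34.

34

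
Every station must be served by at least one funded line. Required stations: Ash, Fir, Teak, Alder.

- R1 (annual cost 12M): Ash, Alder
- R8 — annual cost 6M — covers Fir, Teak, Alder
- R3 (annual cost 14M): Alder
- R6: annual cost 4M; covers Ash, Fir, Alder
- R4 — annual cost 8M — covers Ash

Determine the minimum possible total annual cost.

This is a weighted set-cover instance.
Choose R8 and R6: together they cover Ash, Fir, Teak, Alder — every station.
Total annual cost: 6 + 4 = 10.

10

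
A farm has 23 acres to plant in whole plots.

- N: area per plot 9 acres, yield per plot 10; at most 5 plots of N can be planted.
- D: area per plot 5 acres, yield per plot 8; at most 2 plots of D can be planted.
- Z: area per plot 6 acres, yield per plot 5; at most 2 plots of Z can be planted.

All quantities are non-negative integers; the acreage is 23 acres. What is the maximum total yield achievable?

This is a bounded integer knapsack.
2×N and 1×D: area 23 ≤ 23, yield 2·10 + 1·8 = 28.
2×D and 2×Z: area 22 ≤ 23, yield 2·8 + 2·5 = 26.
Best is 28.

28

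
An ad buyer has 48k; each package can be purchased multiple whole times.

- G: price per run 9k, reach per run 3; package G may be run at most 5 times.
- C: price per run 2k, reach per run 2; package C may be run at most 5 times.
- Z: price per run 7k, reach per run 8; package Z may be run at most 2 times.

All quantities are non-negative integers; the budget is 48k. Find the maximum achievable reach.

Z has the best ratio (8/7); taking only Z gives at most 2×8 = 16 (stopped by the supply cap of 2).
Mixing does better — 2×G, 5×C, and 2×Z: price 42 ≤ 48, reach 2·3 + 5·2 + 2·8 = 32.

32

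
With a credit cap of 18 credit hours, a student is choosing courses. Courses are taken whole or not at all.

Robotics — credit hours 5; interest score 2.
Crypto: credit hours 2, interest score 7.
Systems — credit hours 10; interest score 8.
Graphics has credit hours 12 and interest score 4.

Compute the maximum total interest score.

Allowing fractional choices, the relaxed optimum would be about 17.3, but courses are indivisible.
Robotics + Crypto + Systems: credit hours 5 + 2 + 10 = 17 ≤ 18, interest score 2 + 7 + 8 = 17.
Crypto + Systems: credit hours 2 + 10 = 12 ≤ 18, interest score 7 + 8 = 15.
Crypto + Graphics: credit hours 2 + 12 = 14 ≤ 18, interest score 7 + 4 = 11.
Best is Robotics, Crypto, and Systems with total interest score 17.

17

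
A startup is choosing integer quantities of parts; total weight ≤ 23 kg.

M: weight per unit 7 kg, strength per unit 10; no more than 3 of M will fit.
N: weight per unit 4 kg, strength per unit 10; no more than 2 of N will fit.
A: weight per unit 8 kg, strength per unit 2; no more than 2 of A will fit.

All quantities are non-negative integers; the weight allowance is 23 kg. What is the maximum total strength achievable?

40

This is a bounded integer knapsack.
N has the best ratio (10/4); taking only N gives at most 2×10 = 20 (stopped by the supply cap of 2).
Mixing does better — 2×M and 2×N: weight 22 ≤ 23, strength 2·10 + 2·10 = 40.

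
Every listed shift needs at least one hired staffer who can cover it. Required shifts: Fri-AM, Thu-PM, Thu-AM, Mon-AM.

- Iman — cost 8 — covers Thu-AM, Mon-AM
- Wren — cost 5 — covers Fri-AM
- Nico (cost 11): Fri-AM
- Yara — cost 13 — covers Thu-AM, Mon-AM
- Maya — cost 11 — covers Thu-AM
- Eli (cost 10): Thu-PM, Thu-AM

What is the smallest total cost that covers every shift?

23

This is an integer covering problem.
Choose Iman, Wren, and Eli: together they cover Fri-AM, Thu-PM, Thu-AM, Mon-AM — every shift.
Total cost: 8 + 5 + 10 = 23.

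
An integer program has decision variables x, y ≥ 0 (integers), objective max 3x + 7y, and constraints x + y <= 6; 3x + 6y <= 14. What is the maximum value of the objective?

Relaxing integrality, the LP optimum is 16.33 at (x,y) = (0, 2.33), which is not an integer point.
(x,y)=(0,2): 1·0+1·2=2≤6, 3·0+6·2=12≤14, objective 14.
(x,y)=(1,1): 1·1+1·1=2≤6, 3·1+6·1=9≤14, objective 10.
Maximum is 14 at (x,y)=(0,2).

14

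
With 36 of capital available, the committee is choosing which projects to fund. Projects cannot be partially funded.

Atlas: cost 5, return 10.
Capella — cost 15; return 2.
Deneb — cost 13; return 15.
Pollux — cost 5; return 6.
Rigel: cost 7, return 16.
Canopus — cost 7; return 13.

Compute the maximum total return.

54

Deneb + Pollux + Rigel + Canopus: cost 13 + 5 + 7 + 7 = 32 ≤ 36, return 15 + 6 + 16 + 13 = 50.
Atlas + Deneb + Rigel + Canopus: cost 5 + 13 + 7 + 7 = 32 ≤ 36, return 10 + 15 + 16 + 13 = 54.
Best is Atlas, Deneb, Rigel, and Canopus with total return 54.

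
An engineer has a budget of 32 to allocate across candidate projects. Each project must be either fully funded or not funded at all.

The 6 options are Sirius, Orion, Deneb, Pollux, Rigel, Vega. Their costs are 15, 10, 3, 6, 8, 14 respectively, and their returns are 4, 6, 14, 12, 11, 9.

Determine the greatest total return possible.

46

Take Deneb, Pollux, Rigel, and Vega: cost 3 + 6 + 8 + 14 = 31 ≤ 32, return 14 + 12 + 11 + 9 = 46.
No other feasible combination does better.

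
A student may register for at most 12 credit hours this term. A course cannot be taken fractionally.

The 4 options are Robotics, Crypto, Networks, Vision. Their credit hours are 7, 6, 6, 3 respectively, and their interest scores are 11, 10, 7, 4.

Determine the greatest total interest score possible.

Take Crypto and Networks: credit hours 6 + 6 = 12 ≤ 12, interest score 10 + 7 = 17.
No other feasible combination does better.

17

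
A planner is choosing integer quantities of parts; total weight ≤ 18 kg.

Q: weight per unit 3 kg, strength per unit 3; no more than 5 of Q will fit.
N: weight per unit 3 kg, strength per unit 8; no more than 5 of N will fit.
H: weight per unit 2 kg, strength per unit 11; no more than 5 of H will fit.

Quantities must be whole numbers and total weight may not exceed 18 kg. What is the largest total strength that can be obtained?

71

H has the best ratio (11/2); taking only H gives at most 5×11 = 55 (stopped by the supply cap of 5).
Mixing does better — 2×N and 5×H: weight 16 ≤ 18, strength 2·8 + 5·11 = 71.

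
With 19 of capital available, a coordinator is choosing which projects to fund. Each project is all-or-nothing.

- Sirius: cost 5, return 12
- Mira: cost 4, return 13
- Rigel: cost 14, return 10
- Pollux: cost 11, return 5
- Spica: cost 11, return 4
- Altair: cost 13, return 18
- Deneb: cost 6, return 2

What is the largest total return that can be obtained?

Allowing fractional choices, the relaxed optimum would be about 38.8, but projects are indivisible.
Sirius + Altair: cost 5 + 13 = 18 ≤ 19, return 12 + 18 = 30.
Sirius + Mira + Deneb: cost 5 + 4 + 6 = 15 ≤ 19, return 12 + 13 + 2 = 27.
Mira + Altair: cost 4 + 13 = 17 ≤ 19, return 13 + 18 = 31.
Best is Mira and Altair with total return 31.

31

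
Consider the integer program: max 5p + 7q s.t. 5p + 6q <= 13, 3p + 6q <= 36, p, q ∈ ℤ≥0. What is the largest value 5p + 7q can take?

14

The continuous relaxation peaks at (0, 2.17) with value 15.17; rounding to a feasible lattice point costs some objective.
(p,q)=(0,2): 5·0+6·2=12≤13, 3·0+6·2=12≤36, objective 14.
(p,q)=(1,1): 5·1+6·1=11≤13, 3·1+6·1=9≤36, objective 12.
(p,q)=(0,1): 5·0+6·1=6≤13, 3·0+6·1=6≤36, objective 7.
Maximum is 14 at (p,q)=(0,2).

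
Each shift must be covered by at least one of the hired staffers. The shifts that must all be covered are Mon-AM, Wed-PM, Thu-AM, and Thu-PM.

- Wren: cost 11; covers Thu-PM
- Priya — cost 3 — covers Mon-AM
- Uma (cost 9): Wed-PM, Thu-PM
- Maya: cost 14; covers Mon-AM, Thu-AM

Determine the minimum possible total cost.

The greedy cost-per-new-shift heuristic would pick Priya, Uma, and Maya for 26, but a cheaper cover exists.
Choose Uma and Maya: together they cover Mon-AM, Wed-PM, Thu-AM, Thu-PM — every shift.
Total cost: 9 + 14 = 23.
No cover costs less than 23.

23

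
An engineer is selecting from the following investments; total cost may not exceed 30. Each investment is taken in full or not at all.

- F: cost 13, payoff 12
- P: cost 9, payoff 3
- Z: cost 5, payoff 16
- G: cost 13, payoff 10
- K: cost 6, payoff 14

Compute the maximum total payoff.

42

Allowing fractional choices, the relaxed optimum would be about 46.6, but investments are indivisible.
Z + G + K: cost 5 + 13 + 6 = 24 ≤ 30, payoff 16 + 10 + 14 = 40.
F + Z + K: cost 13 + 5 + 6 = 24 ≤ 30, payoff 12 + 16 + 14 = 42.
Best is F, Z, and K with total payoff 42.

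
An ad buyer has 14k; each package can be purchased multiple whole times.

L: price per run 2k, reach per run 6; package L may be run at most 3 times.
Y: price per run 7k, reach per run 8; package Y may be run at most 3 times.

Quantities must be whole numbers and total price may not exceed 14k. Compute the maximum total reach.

This is a bounded integer knapsack.
L has the best ratio (6/2); taking only L gives at most 3×6 = 18 (stopped by the supply cap of 3).
Mixing does better — 3×L and 1×Y: price 13 ≤ 14, reach 3·6 + 1·8 = 26.

26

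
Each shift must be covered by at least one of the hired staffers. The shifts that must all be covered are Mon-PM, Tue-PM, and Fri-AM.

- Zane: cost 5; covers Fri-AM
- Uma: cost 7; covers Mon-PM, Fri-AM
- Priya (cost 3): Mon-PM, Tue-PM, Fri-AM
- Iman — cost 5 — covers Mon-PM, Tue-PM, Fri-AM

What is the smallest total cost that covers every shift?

This is a weighted set-cover instance.
Priya alone covers Mon-PM, Tue-PM, Fri-AM — every shift.
Total cost: 3.
No cover costs less than 3.

3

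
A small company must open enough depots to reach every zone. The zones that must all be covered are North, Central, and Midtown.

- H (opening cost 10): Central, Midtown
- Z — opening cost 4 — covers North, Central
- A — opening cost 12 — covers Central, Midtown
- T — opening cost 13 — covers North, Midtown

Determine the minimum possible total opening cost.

Choose H and Z: together they cover North, Central, Midtown — every zone.
Total opening cost: 10 + 4 = 14.
No cover costs less than 14.

14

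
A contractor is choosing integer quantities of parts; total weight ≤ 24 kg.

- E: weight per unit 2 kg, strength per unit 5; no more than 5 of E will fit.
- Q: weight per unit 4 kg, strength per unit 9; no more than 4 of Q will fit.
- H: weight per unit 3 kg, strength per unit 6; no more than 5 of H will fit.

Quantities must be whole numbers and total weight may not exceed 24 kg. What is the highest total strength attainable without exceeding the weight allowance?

E has the best ratio (5/2); taking only E gives at most 5×5 = 25 (stopped by the supply cap of 5).
Mixing does better — 4×E and 4×Q: weight 24 ≤ 24, strength 4·5 + 4·9 = 56.

56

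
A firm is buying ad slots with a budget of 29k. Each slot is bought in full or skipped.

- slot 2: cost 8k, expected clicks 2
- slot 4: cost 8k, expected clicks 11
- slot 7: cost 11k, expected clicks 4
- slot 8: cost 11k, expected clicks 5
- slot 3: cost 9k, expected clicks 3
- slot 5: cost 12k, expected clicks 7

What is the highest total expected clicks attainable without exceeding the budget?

Allowing fractional choices, the relaxed optimum would be about 22.1, but ad slots are indivisible.
slot 2 + slot 4 + slot 5: cost 8 + 8 + 12 = 28 ≤ 29, expected clicks 2 + 11 + 7 = 20.
slot 4 + slot 8 + slot 3: cost 8 + 11 + 9 = 28 ≤ 29, expected clicks 11 + 5 + 3 = 19.
slot 4 + slot 3 + slot 5: cost 8 + 9 + 12 = 29 ≤ 29, expected clicks 11 + 3 + 7 = 21.
Best is slot 4, slot 3, and slot 5 with total expected clicks 21.

21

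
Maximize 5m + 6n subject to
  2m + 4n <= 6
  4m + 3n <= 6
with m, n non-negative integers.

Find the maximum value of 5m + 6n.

(m,n)=(0,1): 2·0+4·1=4≤6, 4·0+3·1=3≤6, objective 6.
(m,n)=(1,0): 2·1+4·0=2≤6, 4·1+3·0=4≤6, objective 5.
(m,n)=(0,0): 2·0+4·0=0≤6, 4·0+3·0=0≤6, objective 0.
No feasible integer point exceeds 6.

6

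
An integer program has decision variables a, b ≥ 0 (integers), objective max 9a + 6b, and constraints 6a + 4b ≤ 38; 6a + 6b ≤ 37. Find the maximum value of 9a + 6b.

Relaxing integrality, the LP optimum is 55.50 at (a,b) = (6.17, 0), which is not an integer point.
(a,b)=(6,0) is feasible, giving 54.
(a,b)=(5,1) is feasible, giving 51.
(a,b)=(5,0) is feasible, giving 45.
The best lattice point is (6,0), giving 54.

54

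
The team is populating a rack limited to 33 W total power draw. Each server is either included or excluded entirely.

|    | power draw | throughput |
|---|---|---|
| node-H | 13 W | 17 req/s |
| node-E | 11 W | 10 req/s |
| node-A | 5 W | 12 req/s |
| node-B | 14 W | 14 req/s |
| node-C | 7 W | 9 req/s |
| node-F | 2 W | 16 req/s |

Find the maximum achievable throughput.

Allowing fractional choices, the relaxed optimum would be about 60.0, but servers are indivisible.
node-H + node-E + node-A + node-F: power draw 13 + 11 + 5 + 2 = 31 ≤ 33, throughput 17 + 10 + 12 + 16 = 55.
node-H + node-A + node-C + node-F: power draw 13 + 5 + 7 + 2 = 27 ≤ 33, throughput 17 + 12 + 9 + 16 = 54.
node-E + node-A + node-B + node-F: power draw 11 + 5 + 14 + 2 = 32 ≤ 33, throughput 10 + 12 + 14 + 16 = 52.
Best is node-H, node-E, node-A, and node-F with total throughput 55.

55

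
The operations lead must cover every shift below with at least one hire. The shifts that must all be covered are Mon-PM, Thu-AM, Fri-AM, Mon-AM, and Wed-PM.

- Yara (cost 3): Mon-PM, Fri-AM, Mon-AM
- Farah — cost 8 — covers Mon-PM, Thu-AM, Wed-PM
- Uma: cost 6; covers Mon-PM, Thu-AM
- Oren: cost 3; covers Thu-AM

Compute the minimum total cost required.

11

Choose Yara and Farah: together they cover Mon-PM, Thu-AM, Fri-AM, Mon-AM, Wed-PM — every shift.
Total cost: 3 + 8 = 11.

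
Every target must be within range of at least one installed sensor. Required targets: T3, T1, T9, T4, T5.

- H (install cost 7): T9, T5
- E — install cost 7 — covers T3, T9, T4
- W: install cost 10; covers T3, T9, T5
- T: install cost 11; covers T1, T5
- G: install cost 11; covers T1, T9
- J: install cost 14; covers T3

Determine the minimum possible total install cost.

Choose E and T: together they cover T3, T1, T9, T4, T5 — every target.
Total install cost: 7 + 11 = 18.
No cover costs less than 18.

18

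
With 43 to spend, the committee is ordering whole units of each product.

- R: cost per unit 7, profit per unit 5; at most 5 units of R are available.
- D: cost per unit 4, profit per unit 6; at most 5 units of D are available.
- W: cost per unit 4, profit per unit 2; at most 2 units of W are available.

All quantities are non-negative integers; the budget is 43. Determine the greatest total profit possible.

45

D has the best ratio (6/4); taking only D gives at most 5×6 = 30 (stopped by the supply cap of 5).
Mixing does better — 3×R and 5×D: cost 41 ≤ 43, profit 3·5 + 5·6 = 45.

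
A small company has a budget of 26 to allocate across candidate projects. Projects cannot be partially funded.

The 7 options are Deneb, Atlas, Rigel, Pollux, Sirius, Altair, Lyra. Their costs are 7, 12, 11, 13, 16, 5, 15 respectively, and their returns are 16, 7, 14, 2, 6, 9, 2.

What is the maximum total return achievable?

This is a 0-1 knapsack instance.
Allowing fractional choices, the relaxed optimum would be about 40.8, but projects are indivisible.
Deneb + Rigel + Altair: cost 7 + 11 + 5 = 23 ≤ 26, return 16 + 14 + 9 = 39.
Deneb + Rigel: cost 7 + 11 = 18 ≤ 26, return 16 + 14 = 30.
Deneb + Atlas + Altair: cost 7 + 12 + 5 = 24 ≤ 26, return 16 + 7 + 9 = 32.
Best is Deneb, Rigel, and Altair with total return 39.

39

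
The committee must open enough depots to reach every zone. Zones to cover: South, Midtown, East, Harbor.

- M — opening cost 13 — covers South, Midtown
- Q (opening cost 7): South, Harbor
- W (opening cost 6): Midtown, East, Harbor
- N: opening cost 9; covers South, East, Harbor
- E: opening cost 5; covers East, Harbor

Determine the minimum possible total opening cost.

13

Choose Q and W: together they cover South, Midtown, East, Harbor — every zone.
Total opening cost: 7 + 6 = 13.
No cover costs less than 13.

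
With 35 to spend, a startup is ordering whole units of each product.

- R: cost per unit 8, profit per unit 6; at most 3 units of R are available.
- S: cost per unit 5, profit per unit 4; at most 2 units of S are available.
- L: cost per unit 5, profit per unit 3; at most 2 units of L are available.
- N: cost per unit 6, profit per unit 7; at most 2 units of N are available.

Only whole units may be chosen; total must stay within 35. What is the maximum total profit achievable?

31

N has the best ratio (7/6); taking only N gives at most 2×7 = 14 (stopped by the supply cap of 2).
Mixing does better — 1×R, 2×S, 1×L, and 2×N: cost 35 ≤ 35, profit 1·6 + 2·4 + 1·3 + 2·7 = 31.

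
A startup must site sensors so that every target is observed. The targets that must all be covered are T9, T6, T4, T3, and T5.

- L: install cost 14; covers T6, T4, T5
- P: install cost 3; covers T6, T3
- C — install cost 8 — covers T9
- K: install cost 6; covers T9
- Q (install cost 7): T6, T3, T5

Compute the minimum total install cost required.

23

Choose L, P, and K: together they cover T9, T6, T4, T3, T5 — every target.
Total install cost: 14 + 3 + 6 = 23.
No cover costs less than 23.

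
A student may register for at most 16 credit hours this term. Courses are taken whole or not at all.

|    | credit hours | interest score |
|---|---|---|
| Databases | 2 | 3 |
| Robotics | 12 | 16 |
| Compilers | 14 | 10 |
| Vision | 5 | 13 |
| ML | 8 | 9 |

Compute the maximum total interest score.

This is a 0-1 knapsack instance.
Take Databases, Vision, and ML: credit hours 2 + 5 + 8 = 15 ≤ 16, interest score 3 + 13 + 9 = 25.
No other feasible combination does better.

25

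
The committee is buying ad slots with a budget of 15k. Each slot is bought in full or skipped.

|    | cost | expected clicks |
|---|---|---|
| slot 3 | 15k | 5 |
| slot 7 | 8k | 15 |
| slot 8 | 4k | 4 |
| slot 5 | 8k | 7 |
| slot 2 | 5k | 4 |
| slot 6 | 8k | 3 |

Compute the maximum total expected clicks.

Allowing fractional choices, the relaxed optimum would be about 21.6, but ad slots are indivisible.
slot 7 + slot 8: cost 8 + 4 = 12 ≤ 15, expected clicks 15 + 4 = 19.
slot 7 + slot 2: cost 8 + 5 = 13 ≤ 15, expected clicks 15 + 4 = 19.
The maximum expected clicks is 19; one optimal choice is slot 7 and slot 8.

19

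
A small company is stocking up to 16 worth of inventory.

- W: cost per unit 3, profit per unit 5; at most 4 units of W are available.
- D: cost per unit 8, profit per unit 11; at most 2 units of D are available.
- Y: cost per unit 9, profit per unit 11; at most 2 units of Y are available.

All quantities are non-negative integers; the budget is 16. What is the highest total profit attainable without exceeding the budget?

22

Take 2×D: cost 16 ≤ 16, profit 2·11 = 22.
No other integer combination yields more.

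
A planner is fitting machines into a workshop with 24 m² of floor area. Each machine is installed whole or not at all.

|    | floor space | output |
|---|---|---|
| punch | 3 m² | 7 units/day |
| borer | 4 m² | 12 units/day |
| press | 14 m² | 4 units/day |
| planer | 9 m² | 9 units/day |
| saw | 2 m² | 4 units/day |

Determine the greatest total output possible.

This is a 0-1 knapsack instance.
Allowing fractional choices, the relaxed optimum would be about 33.7, but machines are indivisible.
punch + borer + planer: floor space 3 + 4 + 9 = 16 ≤ 24, output 7 + 12 + 9 = 28.
punch + borer + press + saw: floor space 3 + 4 + 14 + 2 = 23 ≤ 24, output 7 + 12 + 4 + 4 = 27.
punch + borer + planer + saw: floor space 3 + 4 + 9 + 2 = 18 ≤ 24, output 7 + 12 + 9 + 4 = 32.
Best is punch, borer, planer, and saw with total output 32.

32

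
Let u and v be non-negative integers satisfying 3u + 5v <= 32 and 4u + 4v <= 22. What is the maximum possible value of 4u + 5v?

Relaxing integrality, the LP optimum is 27.50 at (u,v) = (0, 5.5), which is not an integer point.
(u,v)=(0,5) is feasible, giving 25.
(u,v)=(1,4) is feasible, giving 24.
Maximum is 25 at (u,v)=(0,5).

25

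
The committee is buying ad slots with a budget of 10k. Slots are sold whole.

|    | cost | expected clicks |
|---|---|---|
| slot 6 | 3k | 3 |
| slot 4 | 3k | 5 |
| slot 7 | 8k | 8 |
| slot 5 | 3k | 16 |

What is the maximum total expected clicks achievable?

slot 6 + slot 4 + slot 5: cost 3 + 3 + 3 = 9 ≤ 10, expected clicks 3 + 5 + 16 = 24.
slot 6 + slot 5: cost 3 + 3 = 6 ≤ 10, expected clicks 3 + 16 = 19.
slot 4 + slot 5: cost 3 + 3 = 6 ≤ 10, expected clicks 5 + 16 = 21.
Best is slot 6, slot 4, and slot 5 with total expected clicks 24.

24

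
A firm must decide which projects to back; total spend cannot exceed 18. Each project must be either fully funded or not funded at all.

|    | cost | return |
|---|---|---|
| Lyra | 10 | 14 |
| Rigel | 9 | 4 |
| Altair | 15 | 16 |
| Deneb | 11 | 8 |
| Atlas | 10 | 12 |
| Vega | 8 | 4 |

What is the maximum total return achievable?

Lyra + Vega: cost 10 + 8 = 18 ≤ 18, return 14 + 4 = 18.
Altair: cost 15 ≤ 18, return 16.
Atlas + Vega: cost 10 + 8 = 18 ≤ 18, return 12 + 4 = 16.
Best is Lyra and Vega with total return 18.

18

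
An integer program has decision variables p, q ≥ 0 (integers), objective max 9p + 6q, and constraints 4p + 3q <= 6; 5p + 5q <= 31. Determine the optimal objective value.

12

The continuous relaxation peaks at (1.5, 0) with value 13.50; rounding to a feasible lattice point costs some objective.
(p,q)=(0,2): 4·0+3·2=6≤6, 5·0+5·2=10≤31, objective 12.
(p,q)=(1,0): 4·1+3·0=4≤6, 5·1+5·0=5≤31, objective 9.
(p,q)=(0,1): 4·0+3·1=3≤6, 5·0+5·1=5≤31, objective 6.
The best lattice point is (0,2), giving 12.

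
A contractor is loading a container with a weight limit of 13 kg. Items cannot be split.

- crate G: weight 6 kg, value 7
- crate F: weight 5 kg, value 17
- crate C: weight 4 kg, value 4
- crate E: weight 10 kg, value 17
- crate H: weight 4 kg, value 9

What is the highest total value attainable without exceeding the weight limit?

Treat it as a binary knapsack problem.
Take crate F, crate C, and crate H: weight 5 + 4 + 4 = 13 ≤ 13, value 17 + 4 + 9 = 30.
No other feasible combination does better.

30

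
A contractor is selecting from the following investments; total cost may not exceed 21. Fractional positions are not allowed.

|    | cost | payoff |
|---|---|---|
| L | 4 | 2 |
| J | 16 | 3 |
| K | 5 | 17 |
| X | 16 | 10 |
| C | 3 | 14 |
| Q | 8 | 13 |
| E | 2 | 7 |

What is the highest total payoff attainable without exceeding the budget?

51

Take K, C, Q, and E: cost 5 + 3 + 8 + 2 = 18 ≤ 21, payoff 17 + 14 + 13 + 7 = 51.
No other feasible combination does better.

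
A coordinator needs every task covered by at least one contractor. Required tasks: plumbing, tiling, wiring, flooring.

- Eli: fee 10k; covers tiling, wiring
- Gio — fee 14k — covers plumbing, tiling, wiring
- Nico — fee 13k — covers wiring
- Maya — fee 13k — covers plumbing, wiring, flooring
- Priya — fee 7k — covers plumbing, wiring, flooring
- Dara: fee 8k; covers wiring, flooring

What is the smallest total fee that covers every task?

Choose Eli and Priya: together they cover plumbing, tiling, wiring, flooring — every task.
Total fee: 10 + 7 = 17.
No cover costs less than 17.

17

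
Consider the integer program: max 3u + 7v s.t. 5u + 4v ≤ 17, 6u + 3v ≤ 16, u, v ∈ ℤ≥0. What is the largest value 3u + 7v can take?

(u,v)=(0,4): 5·0+4·4=16≤17, 6·0+3·4=12≤16, objective 28.
(u,v)=(1,3): 5·1+4·3=17≤17, 6·1+3·3=15≤16, objective 24.
(u,v)=(0,3): 5·0+4·3=12≤17, 6·0+3·3=9≤16, objective 21.
Maximum is 28 at (u,v)=(0,4).

28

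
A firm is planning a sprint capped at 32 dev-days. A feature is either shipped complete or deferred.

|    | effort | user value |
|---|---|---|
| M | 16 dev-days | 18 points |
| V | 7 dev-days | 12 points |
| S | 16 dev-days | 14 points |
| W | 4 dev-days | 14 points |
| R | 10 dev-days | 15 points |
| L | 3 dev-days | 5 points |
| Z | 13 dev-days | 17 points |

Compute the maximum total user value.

Allowing fractional choices, the relaxed optimum would be about 56.5, but features are indivisible.
M + V + W + L: effort 16 + 7 + 4 + 3 = 30 ≤ 32, user value 18 + 12 + 14 + 5 = 49.
V + W + L + Z: effort 7 + 4 + 3 + 13 = 27 ≤ 32, user value 12 + 14 + 5 + 17 = 48.
W + R + L + Z: effort 4 + 10 + 3 + 13 = 30 ≤ 32, user value 14 + 15 + 5 + 17 = 51.
Best is W, R, L, and Z with total user value 51.

51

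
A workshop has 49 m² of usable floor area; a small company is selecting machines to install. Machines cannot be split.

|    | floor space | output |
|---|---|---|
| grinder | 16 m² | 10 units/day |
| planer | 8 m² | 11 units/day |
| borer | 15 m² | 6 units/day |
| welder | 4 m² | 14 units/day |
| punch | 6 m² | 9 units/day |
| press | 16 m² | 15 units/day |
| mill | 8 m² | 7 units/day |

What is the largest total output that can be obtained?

Take planer, welder, punch, press, and mill: floor space 8 + 4 + 6 + 16 + 8 = 42 ≤ 49, output 11 + 14 + 9 + 15 + 7 = 56.
No other feasible combination does better.

56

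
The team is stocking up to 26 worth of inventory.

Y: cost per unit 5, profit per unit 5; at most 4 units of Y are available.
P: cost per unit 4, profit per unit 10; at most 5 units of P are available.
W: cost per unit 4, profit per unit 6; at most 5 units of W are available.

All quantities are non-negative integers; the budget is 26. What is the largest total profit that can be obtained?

56

This is a bounded integer knapsack.
5×P and 1×W: cost 24 ≤ 26, profit 5·10 + 1·6 = 56.
1×Y and 5×P: cost 25 ≤ 26, profit 1·5 + 5·10 = 55.
Best is 56.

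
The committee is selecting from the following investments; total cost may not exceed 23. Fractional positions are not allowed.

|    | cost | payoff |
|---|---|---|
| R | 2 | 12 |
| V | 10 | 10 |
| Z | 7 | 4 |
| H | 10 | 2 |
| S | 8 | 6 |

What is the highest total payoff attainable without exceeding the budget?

This is a 0-1 knapsack instance.
R + V + S: cost 2 + 10 + 8 = 20 ≤ 23, payoff 12 + 10 + 6 = 28.
R + V + Z: cost 2 + 10 + 7 = 19 ≤ 23, payoff 12 + 10 + 4 = 26.
Best is R, V, and S with total payoff 28.

28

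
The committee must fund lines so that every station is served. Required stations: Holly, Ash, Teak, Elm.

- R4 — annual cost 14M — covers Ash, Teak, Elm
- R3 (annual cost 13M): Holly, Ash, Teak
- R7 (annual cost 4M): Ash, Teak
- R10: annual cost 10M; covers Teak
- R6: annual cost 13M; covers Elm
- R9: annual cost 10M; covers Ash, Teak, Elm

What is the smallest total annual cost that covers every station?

The greedy cost-per-new-station heuristic would pick R7, R9, and R3 for 27, but a cheaper cover exists.
Choose R3 and R9: together they cover Holly, Ash, Teak, Elm — every station.
Total annual cost: 13 + 10 = 23.
No cover costs less than 23.

23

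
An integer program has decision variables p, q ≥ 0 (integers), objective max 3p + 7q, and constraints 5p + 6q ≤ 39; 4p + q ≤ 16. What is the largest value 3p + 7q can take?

42

The continuous relaxation peaks at (0, 6.5) with value 45.50; rounding to a feasible lattice point costs some objective.
(p,q)=(0,6): 5·0+6·6=36≤39, 4·0+1·6=6≤16, objective 42.
(p,q)=(1,5): 5·1+6·5=35≤39, 4·1+1·5=9≤16, objective 38.
No feasible integer point exceeds 42.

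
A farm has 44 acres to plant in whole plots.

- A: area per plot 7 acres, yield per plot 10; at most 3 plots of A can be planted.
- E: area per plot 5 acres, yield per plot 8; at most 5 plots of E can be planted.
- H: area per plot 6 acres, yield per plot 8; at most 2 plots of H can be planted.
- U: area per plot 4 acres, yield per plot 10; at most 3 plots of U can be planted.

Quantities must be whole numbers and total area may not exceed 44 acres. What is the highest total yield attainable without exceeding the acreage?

80

This is a bounded integer knapsack.
4×E, 2×H, and 3×U: area 44 ≤ 44, yield 4·8 + 2·8 + 3·10 = 78.
1×A, 5×E, and 3×U: area 44 ≤ 44, yield 1·10 + 5·8 + 3·10 = 80.
Best is 80.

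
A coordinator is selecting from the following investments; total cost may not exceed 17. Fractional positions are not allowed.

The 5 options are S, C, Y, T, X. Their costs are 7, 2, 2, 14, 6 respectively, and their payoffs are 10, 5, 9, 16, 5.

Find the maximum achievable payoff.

Allowing fractional choices, the relaxed optimum would be about 30.9, but investments are indivisible.
S + C + Y: cost 7 + 2 + 2 = 11 ≤ 17, payoff 10 + 5 + 9 = 24.
Y + T: cost 2 + 14 = 16 ≤ 17, payoff 9 + 16 = 25.
S + C + Y + X: cost 7 + 2 + 2 + 6 = 17 ≤ 17, payoff 10 + 5 + 9 + 5 = 29.
Best is S, C, Y, and X with total payoff 29.

29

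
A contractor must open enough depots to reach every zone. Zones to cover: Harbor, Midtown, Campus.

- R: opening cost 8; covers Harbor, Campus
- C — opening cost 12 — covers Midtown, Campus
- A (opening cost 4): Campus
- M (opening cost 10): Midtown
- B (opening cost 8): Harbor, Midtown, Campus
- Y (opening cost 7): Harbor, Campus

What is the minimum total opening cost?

This is a weighted set-cover instance.
B alone covers Harbor, Midtown, Campus — every zone.
Total opening cost: 8.

8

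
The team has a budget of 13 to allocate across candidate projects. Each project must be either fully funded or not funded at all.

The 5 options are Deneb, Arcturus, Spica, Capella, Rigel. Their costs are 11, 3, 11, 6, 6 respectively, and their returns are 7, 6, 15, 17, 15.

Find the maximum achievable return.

32

Arcturus + Capella: cost 3 + 6 = 9 ≤ 13, return 6 + 17 = 23.
Capella + Rigel: cost 6 + 6 = 12 ≤ 13, return 17 + 15 = 32.
Arcturus + Rigel: cost 3 + 6 = 9 ≤ 13, return 6 + 15 = 21.
Best is Capella and Rigel with total return 32.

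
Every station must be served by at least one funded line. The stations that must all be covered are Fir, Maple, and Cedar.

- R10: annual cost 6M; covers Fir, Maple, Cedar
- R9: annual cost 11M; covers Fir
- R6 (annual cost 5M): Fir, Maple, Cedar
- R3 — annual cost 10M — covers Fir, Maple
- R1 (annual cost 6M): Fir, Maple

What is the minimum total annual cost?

5

This is an integer covering problem.
R6 alone covers Fir, Maple, Cedar — every station.
Total annual cost: 5.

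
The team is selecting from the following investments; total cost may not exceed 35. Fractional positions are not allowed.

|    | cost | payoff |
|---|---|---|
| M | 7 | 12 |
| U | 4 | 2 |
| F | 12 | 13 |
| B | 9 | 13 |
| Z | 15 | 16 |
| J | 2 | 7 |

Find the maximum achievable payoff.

48

Allowing fractional choices, the relaxed optimum would be about 50.3, but investments are indivisible.
M + U + F + B + J: cost 7 + 4 + 12 + 9 + 2 = 34 ≤ 35, payoff 12 + 2 + 13 + 13 + 7 = 47.
M + F + B + J: cost 7 + 12 + 9 + 2 = 30 ≤ 35, payoff 12 + 13 + 13 + 7 = 45.
M + B + Z + J: cost 7 + 9 + 15 + 2 = 33 ≤ 35, payoff 12 + 13 + 16 + 7 = 48.
Best is M, B, Z, and J with total payoff 48.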